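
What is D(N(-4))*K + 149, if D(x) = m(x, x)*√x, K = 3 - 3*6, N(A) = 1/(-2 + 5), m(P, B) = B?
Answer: 149 - 5*√3/3 ≈ 146.11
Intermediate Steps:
N(A) = ⅓ (N(A) = 1/3 = ⅓)
K = -15 (K = 3 - 18 = -15)
D(x) = x^(3/2) (D(x) = x*√x = x^(3/2))
D(N(-4))*K + 149 = (⅓)^(3/2)*(-15) + 149 = (√3/9)*(-15) + 149 = -5*√3/3 + 149 = 149 - 5*√3/3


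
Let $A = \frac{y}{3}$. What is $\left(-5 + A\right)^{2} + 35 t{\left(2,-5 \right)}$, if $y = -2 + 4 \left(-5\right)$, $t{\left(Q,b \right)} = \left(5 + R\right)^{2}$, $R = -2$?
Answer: $\frac{4204}{9} \approx 467.11$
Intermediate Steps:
$t{\left(Q,b \right)} = 9$ ($t{\left(Q,b \right)} = \left(5 - 2\right)^{2} = 3^{2} = 9$)
$y = -22$ ($y = -2 - 20 = -22$)
$A = - \frac{22}{3} \approx -7.3333$
$\left(-5 + A\right)^{2} + 35 t{\left(2,-5 \right)} = \left(-5 - \frac{22}{3}\right)^{2} + 35 \cdot 9 = \left(- \frac{37}{3}\right)^{2} + 315 = \frac{1369}{9} + 315 = \frac{4204}{9}$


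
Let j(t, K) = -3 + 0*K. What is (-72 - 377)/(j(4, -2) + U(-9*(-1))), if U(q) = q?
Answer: -449/6 ≈ -74.833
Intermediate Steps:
j(t, K) = -3 (j(t, K) = -3 + 0 = -3)
(-72 - 377)/(j(4, -2) + U(-9*(-1))) = (-72 - 377)/(-3 - 9*(-1)) = -449/(-3 + 9) = -449/6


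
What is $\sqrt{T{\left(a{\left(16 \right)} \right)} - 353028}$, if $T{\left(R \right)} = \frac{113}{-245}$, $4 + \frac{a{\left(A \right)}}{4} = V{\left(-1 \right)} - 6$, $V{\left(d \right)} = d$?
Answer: $\frac{i \sqrt{432459865}}{35} \approx 594.16 i$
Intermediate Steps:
$a{\left(A \right)} = -44$ ($a{\left(A \right)} = -16 + 4 \left(-1 - 6\right) = -16 + 4 \left(-7\right) = -16 - 28 = -44$)
$T{\left(R \right)} = - \frac{113}{245}$ ($T{\left(R \right)} = 113 \left(- \frac{1}{245}\right) = - \frac{113}{245}$)
$\sqrt{T{\left(a{\left(16 \right)} \right)} - 353028} = \sqrt{- \frac{113}{245} - 353028} = \sqrt{- \frac{86491973}{245}} = \frac{i \sqrt{432459865}}{35}$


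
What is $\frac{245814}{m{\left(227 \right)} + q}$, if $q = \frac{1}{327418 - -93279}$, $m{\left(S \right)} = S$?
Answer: $\frac{17235535393}{15916370} \approx 1082.9$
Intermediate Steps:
$q = \frac{1}{420697}$ ($q = \frac{1}{327418 + 93279} = \frac{1}{420697} \approx 2.377 \cdot 10^{-6}$)
$\frac{245814}{m{\left(227 \right)} + q} = \frac{245814}{227 + \frac{1}{420697}} = \frac{245814}{\frac{95498220}{420697}} = 245814 \cdot \frac{420697}{95498220} = \frac{17235535393}{15916370}$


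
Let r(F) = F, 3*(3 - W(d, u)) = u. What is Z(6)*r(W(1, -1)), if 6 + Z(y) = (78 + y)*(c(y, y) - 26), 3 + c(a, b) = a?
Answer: -6460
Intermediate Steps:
c(a, b) = -3 + a
W(d, u) = 3 - u/3
Z(y) = -6 + (-29 + y)*(78 + y) (Z(y) = -6 + (78 + y)*((-3 + y) - 26) = -6 + (78 + y)*(-29 + y) = -6 + (-29 + y)*(78 + y))
Z(6)*r(W(1, -1)) = (-2268 + 6² + 49*6)*(3 - ⅓*(-1)) = (-2268 + 36 + 294)*(3 + ⅓) = -1938*10/3 = -6460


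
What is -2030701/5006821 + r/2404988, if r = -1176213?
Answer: -10772899485461/12041344423148 ≈ -0.89466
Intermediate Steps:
-2030701/5006821 + r/2404988 = -2030701/5006821 - 1176213/2404988 = -10772899485461/12041344423148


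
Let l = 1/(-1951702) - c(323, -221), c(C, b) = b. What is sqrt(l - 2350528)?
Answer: I*sqrt(8952650043685270530)/1951702 ≈ 1533.1*I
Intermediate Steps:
l = 431326141/1951702 (l = 1/(-1951702) - 1*(-221) = -1/1951702 + 221 = 431326141/1951702 ≈ 221.00)
sqrt(l - 2350528) = sqrt(431326141/1951702 - 2350528) = sqrt(-4587098872515/1951702) = I*sqrt(8952650043685270530)/1951702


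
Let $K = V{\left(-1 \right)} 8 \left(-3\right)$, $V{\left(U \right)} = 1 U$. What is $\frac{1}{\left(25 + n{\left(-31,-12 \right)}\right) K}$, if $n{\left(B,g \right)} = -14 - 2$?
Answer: $\frac{1}{216} \approx 0.0046296$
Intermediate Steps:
$V{\left(U \right)} = U$
$n{\left(B,g \right)} = -16$ ($n{\left(B,g \right)} = -14 - 2 = -16$)
$K = 24$ ($K = \left(-1\right) 8 \left(-3\right) = \left(-8\right) \left(-3\right) = 24$)
$\frac{1}{\left(25 + n{\left(-31,-12 \right)}\right) K} = \frac{1}{\left(25 - 16\right) 24} = \frac{1}{9} \cdot \frac{1}{24} = \frac{1}{216}$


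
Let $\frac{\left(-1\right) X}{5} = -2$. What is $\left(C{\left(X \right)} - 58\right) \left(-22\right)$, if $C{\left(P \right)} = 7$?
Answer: $1122$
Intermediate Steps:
$X = 10$ ($X = \left(-5\right) \left(-2\right) = 10$)
$\left(C{\left(X \right)} - 58\right) \left(-22\right) = \left(7 - 58\right) \left(-22\right) = \left(-51\right) \left(-22\right) = 1122$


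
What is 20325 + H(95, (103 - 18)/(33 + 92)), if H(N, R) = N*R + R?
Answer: 509757/25 ≈ 20390.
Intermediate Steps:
H(N, R) = R + N*R
20325 + H(95, (103 - 18)/(33 + 92)) = 20325 + ((103 - 18)/(33 + 92))*(1 + 95) = 20325 + (85/125)*96 = 20325 + (85*(1/125))*96 = 20325 + (17/25)*96 = 20325 + 1632/25 = 509757/25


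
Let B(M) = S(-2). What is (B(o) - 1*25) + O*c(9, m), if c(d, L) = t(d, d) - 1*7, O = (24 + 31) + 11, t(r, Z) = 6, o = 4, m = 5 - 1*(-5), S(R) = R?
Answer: -93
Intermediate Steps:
m = 10 (m = 5 + 5 = 10)
B(M) = -2
O = 66 (O = 55 + 11 = 66)
c(d, L) = -1 (c(d, L) = 6 - 1*7 = 6 - 7 = -1)
(B(o) - 1*25) + O*c(9, m) = (-2 - 1*25) + 66*(-1) = (-2 - 25) - 66 = -27 - 66 = -93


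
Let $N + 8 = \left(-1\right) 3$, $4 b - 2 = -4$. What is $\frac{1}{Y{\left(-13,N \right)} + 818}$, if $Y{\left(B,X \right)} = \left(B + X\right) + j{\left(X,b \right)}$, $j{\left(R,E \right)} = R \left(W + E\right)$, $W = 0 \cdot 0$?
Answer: $\frac{2}{1599} \approx 0.0012508$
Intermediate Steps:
$b = - \frac{1}{2}$ ($b = \frac{1}{2} + \frac{1}{4} \left(-4\right) = \frac{1}{2} - 1 = - \frac{1}{2} \approx -0.5$)
$W = 0$
$N = -11$ ($N = -8 - 3 = -11$)
$j{\left(R,E \right)} = E R$ ($j{\left(R,E \right)} = R \left(0 + E\right) = R E = E R$)
$Y{\left(B,X \right)} = B + \frac{X}{2}$ ($Y{\left(B,X \right)} = \left(B + X\right) - \frac{X}{2} = B + \frac{X}{2}$)
$\frac{1}{Y{\left(-13,N \right)} + 818} = \frac{1}{\left(-13 + \frac{1}{2} \left(-11\right)\right) + 818} = \frac{1}{\left(-13 - \frac{11}{2}\right) + 818} = \frac{1}{- \frac{37}{2} + 818} = \frac{1}{\frac{1599}{2}} = \frac{2}{1599}$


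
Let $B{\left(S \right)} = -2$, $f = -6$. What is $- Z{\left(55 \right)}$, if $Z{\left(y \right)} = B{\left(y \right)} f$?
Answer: $-12$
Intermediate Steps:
$Z{\left(y \right)} = 12$ ($Z{\left(y \right)} = \left(-2\right) \left(-6\right) = 12$)
$- Z{\left(55 \right)} = \left(-1\right) 12 = -12$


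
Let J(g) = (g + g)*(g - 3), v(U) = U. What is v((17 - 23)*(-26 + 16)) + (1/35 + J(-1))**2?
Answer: 152461/1225 ≈ 124.46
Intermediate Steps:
J(g) = 2*g*(-3 + g) (J(g) = (2*g)*(-3 + g) = 2*g*(-3 + g))
v((17 - 23)*(-26 + 16)) + (1/35 + J(-1))**2 = (17 - 23)*(-26 + 16) + (1/35 + 2*(-1)*(-3 - 1))**2 = -6*(-10) + (1/35 + 2*(-1)*(-4))**2 = 60 + (1/35 + 8)**2 = 60 + (281/35)**2 = 60 + 78961/1225 = 152461/1225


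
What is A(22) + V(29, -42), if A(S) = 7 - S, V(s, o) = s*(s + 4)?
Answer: 942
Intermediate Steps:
V(s, o) = s*(4 + s)
A(22) + V(29, -42) = (7 - 1*22) + 29*(4 + 29) = (7 - 22) + 29*33 = -15 + 957 = 942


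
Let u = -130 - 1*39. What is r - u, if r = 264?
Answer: 433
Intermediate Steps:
u = -169 (u = -130 - 39 = -169)
r - u = 264 - 1*(-169) = 264 + 169 = 433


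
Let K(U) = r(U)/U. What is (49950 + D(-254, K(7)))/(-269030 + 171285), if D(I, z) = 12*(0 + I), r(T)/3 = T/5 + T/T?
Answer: -46902/97745 ≈ -0.47984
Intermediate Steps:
r(T) = 3 + 3*T/5 (r(T) = 3*(T/5 + T/T) = 3*(T*(⅕) + 1) = 3*(T/5 + 1) = 3*(1 + T/5) = 3 + 3*T/5)
K(U) = (3 + 3*U/5)/U
D(I, z) = 12*I
(49950 + D(-254, K(7)))/(-269030 + 171285) = (49950 + 12*(-254))/(-269030 + 171285) = (49950 - 3048)/(-97745) = 46902*(-1/97745) = -46902/97745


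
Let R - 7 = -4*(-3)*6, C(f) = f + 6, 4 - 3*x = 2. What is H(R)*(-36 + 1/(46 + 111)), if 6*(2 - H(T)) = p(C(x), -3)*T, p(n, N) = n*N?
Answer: -4498196/471 ≈ -9550.3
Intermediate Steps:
x = ⅔ (x = 4/3 - ⅓*2 = 4/3 - ⅔ = ⅔ ≈ 0.66667)
C(f) = 6 + f
p(n, N) = N*n
R = 79 (R = 7 - 4*(-3)*6 = 7 + 12*6 = 7 + 72 = 79)
H(T) = 2 + 10*T/3 (H(T) = 2 - (-3*(6 + ⅔))*T/6 = 2 - (-3*20/3)*T/6 = 2 - (-10)*T/3 = 2 + 10*T/3)
H(R)*(-36 + 1/(46 + 111)) = (2 + (10/3)*79)*(-36 + 1/(46 + 111)) = (2 + 790/3)*(-36 + 1/157) = 796*(-36 + 1/157)/3 = (796/3)*(-5651/157) = -4498196/471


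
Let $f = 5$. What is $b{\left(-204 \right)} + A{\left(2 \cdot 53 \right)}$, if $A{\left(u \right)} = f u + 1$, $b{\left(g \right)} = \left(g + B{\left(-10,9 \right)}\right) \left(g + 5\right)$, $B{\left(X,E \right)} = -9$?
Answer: $42918$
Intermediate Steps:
$b{\left(g \right)} = \left(-9 + g\right) \left(5 + g\right)$ ($b{\left(g \right)} = \left(g - 9\right) \left(g + 5\right) = \left(-9 + g\right) \left(5 + g\right)$)
$A{\left(u \right)} = 1 + 5 u$ ($A{\left(u \right)} = 5 u + 1 = 1 + 5 u$)
$b{\left(-204 \right)} + A{\left(2 \cdot 53 \right)} = \left(-45 + \left(-204\right)^{2} - -816\right) + \left(1 + 5 \cdot 2 \cdot 53\right) = \left(-45 + 41616 + 816\right) + \left(1 + 5 \cdot 106\right) = 42387 + \left(1 + 530\right) = 42387 + 531 = 42918$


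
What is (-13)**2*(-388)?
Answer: -65572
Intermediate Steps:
(-13)**2*(-388) = 169*(-388) = -65572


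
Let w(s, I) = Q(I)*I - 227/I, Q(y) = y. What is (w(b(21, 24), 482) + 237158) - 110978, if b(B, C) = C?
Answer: 172798701/482 ≈ 3.5850e+5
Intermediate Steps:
w(s, I) = I**2 - 227/I (w(s, I) = I*I - 227/I = I**2 - 227/I)
(w(b(21, 24), 482) + 237158) - 110978 = ((-227 + 482**3)/482 + 237158) - 110978 = ((-227 + 111980168)/482 + 237158) - 110978 = ((1/482)*111979941 + 237158) - 110978 = (111979941/482 + 237158) - 110978 = 226290097/482 - 110978 = 172798701/482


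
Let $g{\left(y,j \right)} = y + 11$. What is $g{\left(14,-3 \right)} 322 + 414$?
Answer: $8464$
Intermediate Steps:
$g{\left(y,j \right)} = 11 + y$
$g{\left(14,-3 \right)} 322 + 414 = \left(11 + 14\right) 322 + 414 = 25 \cdot 322 + 414 = 8050 + 414 = 8464$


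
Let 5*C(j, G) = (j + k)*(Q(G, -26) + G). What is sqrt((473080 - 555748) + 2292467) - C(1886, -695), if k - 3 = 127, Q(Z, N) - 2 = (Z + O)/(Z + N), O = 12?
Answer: 28740672/103 + sqrt(2209799) ≈ 2.8052e+5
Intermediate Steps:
Q(Z, N) = 2 + (12 + Z)/(N + Z) (Q(Z, N) = 2 + (Z + 12)/(Z + N) = 2 + (12 + Z)/(N + Z))
k = 130 (k = 3 + 127 = 130)
C(j, G) = (130 + j)*(G + (-40 + 3*G)/(-26 + G))/5 (C(j, G) = ((j + 130)*((12 + 2*(-26) + 3*G)/(-26 + G) + G))/5 = ((130 + j)*((12 - 52 + 3*G)/(-26 + G) + G))/5 = ((130 + j)*((-40 + 3*G)/(-26 + G) + G))/5 = ((130 + j)*(G + (-40 + 3*G)/(-26 + G)))/5 = (130 + j)*(G + (-40 + 3*G)/(-26 + G))/5)
sqrt((473080 - 555748) + 2292467) - C(1886, -695) = sqrt((473080 - 555748) + 2292467) - (-5200 + 390*(-695) + 1886*(-40 + 3*(-695)) - 695*(-26 - 695)*(130 + 1886))/(5*(-26 - 695)) = sqrt(-82668 + 2292467) - (-5200 - 271050 + 1886*(-40 - 2085) - 695*(-721)*2016)/(5*(-721)) = sqrt(2209799) - (-1)*(-5200 - 271050 + 1886*(-2125) + 1010207520)/(5*721) = sqrt(2209799) - (-1)*(-5200 - 271050 - 4007750 + 1010207520)/(5*721) = sqrt(2209799) - (-1)*1005923520/(5*721) = sqrt(2209799) - 1*(-28740672/103) = sqrt(2209799) + 28740672/103 = 28740672/103 + sqrt(2209799)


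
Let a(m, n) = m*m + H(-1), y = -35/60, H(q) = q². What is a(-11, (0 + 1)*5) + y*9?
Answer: 467/4 ≈ 116.75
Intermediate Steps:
y = -7/12 (y = -35*1/60 = -7/12 ≈ -0.58333)
a(m, n) = 1 + m² (a(m, n) = m*m + (-1)² = m² + 1 = 1 + m²)
a(-11, (0 + 1)*5) + y*9 = (1 + (-11)²) - 7/12*9 = (1 + 121) - 21/4 = 122 - 21/4 = 467/4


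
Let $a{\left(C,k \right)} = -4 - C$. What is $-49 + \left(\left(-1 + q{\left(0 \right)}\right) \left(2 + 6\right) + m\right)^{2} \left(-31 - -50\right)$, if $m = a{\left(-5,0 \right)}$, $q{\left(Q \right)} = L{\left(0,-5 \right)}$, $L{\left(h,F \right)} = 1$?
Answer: $-30$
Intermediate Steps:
$q{\left(Q \right)} = 1$
$m = 1$ ($m = -4 - -5 = -4 + 5 = 1$)
$-49 + \left(\left(-1 + q{\left(0 \right)}\right) \left(2 + 6\right) + m\right)^{2} \left(-31 - -50\right) = -49 + \left(\left(-1 + 1\right) \left(2 + 6\right) + 1\right)^{2} \left(-31 - -50\right) = -49 + \left(0 \cdot 8 + 1\right)^{2} \left(-31 + 50\right) = -49 + \left(0 + 1\right)^{2} \cdot 19 = -49 + 1^{2} \cdot 19 = -49 + 1 \cdot 19 = -49 + 19 = -30$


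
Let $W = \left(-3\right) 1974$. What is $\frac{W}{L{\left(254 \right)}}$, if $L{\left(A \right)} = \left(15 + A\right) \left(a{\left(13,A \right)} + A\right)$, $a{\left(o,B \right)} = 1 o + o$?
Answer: $- \frac{423}{5380} \approx -0.078624$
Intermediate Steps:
$a{\left(o,B \right)} = 2 o$ ($a{\left(o,B \right)} = o + o = 2 o$)
$L{\left(A \right)} = \left(15 + A\right) \left(26 + A\right)$ ($L{\left(A \right)} = \left(15 + A\right) \left(2 \cdot 13 + A\right) = \left(15 + A\right) \left(26 + A\right)$)
$W = -5922$
$\frac{W}{L{\left(254 \right)}} = - \frac{5922}{390 + 254^{2} + 41 \cdot 254} = - \frac{5922}{390 + 64516 + 10414} = - \frac{5922}{75320} = \left(-5922\right) \frac{1}{75320} = - \frac{423}{5380}$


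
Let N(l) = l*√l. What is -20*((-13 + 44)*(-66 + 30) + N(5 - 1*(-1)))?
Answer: 22320 - 120*√6 ≈ 22026.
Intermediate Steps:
N(l) = l^(3/2)
-20*((-13 + 44)*(-66 + 30) + N(5 - 1*(-1))) = -20*((-13 + 44)*(-66 + 30) + (5 - 1*(-1))^(3/2)) = -20*(31*(-36) + (5 + 1)^(3/2)) = -20*(-1116 + 6^(3/2)) = -20*(-1116 + 6*√6) = 22320 - 120*√6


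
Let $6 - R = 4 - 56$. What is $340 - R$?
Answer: $282$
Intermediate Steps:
$R = 58$ ($R = 6 - \left(4 - 56\right) = 6 - -52 = 6 + 52 = 58$)
$340 - R = 340 - 58 = 282$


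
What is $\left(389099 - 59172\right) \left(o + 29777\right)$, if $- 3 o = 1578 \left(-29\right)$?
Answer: $14856942737$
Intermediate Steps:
$o = 15254$ ($o = - \frac{1578 \left(-29\right)}{3} = \left(- \frac{1}{3}\right) \left(-45762\right) = 15254$)
$\left(389099 - 59172\right) \left(o + 29777\right) = \left(389099 - 59172\right) \left(15254 + 29777\right) = 329927 \cdot 45031 = 14856942737$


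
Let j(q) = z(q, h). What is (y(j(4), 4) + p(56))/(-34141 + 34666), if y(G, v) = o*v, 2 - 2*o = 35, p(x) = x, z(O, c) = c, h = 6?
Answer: -2/105 ≈ -0.019048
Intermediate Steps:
j(q) = 6
o = -33/2 (o = 1 - ½*35 = 1 - 35/2 = -33/2 ≈ -16.500)
y(G, v) = -33*v/2
(y(j(4), 4) + p(56))/(-34141 + 34666) = (-33/2*4 + 56)/(-34141 + 34666) = (-66 + 56)/525 = -10*1/525 = -2/105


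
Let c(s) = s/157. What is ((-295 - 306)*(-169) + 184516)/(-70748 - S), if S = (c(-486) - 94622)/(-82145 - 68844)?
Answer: -6781723026205/1677115510344 ≈ -4.0437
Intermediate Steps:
c(s) = s/157 (c(s) = s*(1/157) = s/157)
S = 14856140/23705273 (S = ((1/157)*(-486) - 94622)/(-82145 - 68844) = (-486/157 - 94622)/(-150989) = -14856140/157*(-1/150989) = 14856140/23705273 ≈ 0.62670)
((-295 - 306)*(-169) + 184516)/(-70748 - S) = ((-295 - 306)*(-169) + 184516)/(-70748 - 1*14856140/23705273) = (-601*(-169) + 184516)/(-70748 - 14856140/23705273) = (101569 + 184516)/(-1677115510344/23705273) = 286085*(-23705273/1677115510344) = -6781723026205/1677115510344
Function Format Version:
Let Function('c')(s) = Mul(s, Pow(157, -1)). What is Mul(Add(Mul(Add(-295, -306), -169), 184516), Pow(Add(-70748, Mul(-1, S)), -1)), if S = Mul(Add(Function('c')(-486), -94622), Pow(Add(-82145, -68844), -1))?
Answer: Rational(-6781723026205, 1677115510344) ≈ -4.0437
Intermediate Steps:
Function('c')(s) = Mul(Rational(1, 157), s) (Function('c')(s) = Mul(s, Rational(1, 157)) = Mul(Rational(1, 157), s))
S = Rational(14856140, 23705273) (S = Mul(Add(Mul(Rational(1, 157), -486), -94622), Pow(Add(-82145, -68844), -1)) = Mul(Add(Rational(-486, 157), -94622), Pow(-150989, -1)) = Mul(Rational(-14856140, 157), Rational(-1, 150989)) = Rational(14856140, 23705273) ≈ 0.62670)
Mul(Add(Mul(Add(-295, -306), -169), 184516), Pow(Add(-70748, Mul(-1, S)), -1)) = Mul(Add(Mul(Add(-295, -306), -169), 184516), Pow(Add(-70748, Mul(-1, Rational(14856140, 23705273))), -1)) = Mul(Add(Mul(-601, -169), 184516), Pow(Add(-70748, Rational(-14856140, 23705273)), -1)) = Mul(Add(101569, 184516), Pow(Rational(-1677115510344, 23705273), -1)) = Mul(286085, Rational(-23705273, 1677115510344)) = Rational(-6781723026205, 1677115510344)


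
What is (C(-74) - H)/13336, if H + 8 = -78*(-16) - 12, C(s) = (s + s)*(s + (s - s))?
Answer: 2431/3334 ≈ 0.72915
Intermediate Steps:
C(s) = 2*s**2 (C(s) = (2*s)*(s + 0) = (2*s)*s = 2*s**2)
H = 1228 (H = -8 + (-78*(-16) - 12) = -8 + (1248 - 12) = -8 + 1236 = 1228)
(C(-74) - H)/13336 = (2*(-74)**2 - 1*1228)/13336 = (2*5476 - 1228)*(1/13336) = (10952 - 1228)*(1/13336) = 9724*(1/13336) = 2431/3334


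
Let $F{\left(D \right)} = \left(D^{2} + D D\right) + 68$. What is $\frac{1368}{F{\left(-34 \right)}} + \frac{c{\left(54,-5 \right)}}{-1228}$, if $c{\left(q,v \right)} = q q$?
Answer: $- \frac{328761}{182665} \approx -1.7998$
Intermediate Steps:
$c{\left(q,v \right)} = q^{2}$
$F{\left(D \right)} = 68 + 2 D^{2}$ ($F{\left(D \right)} = \left(D^{2} + D^{2}\right) + 68 = 2 D^{2} + 68 = 68 + 2 D^{2}$)
$\frac{1368}{F{\left(-34 \right)}} + \frac{c{\left(54,-5 \right)}}{-1228} = \frac{1368}{68 + 2 \left(-34\right)^{2}} + \frac{54^{2}}{-1228} = \frac{1368}{68 + 2 \cdot 1156} + 2916 \left(- \frac{1}{1228}\right) = \frac{1368}{68 + 2312} - \frac{729}{307} = \frac{1368}{2380} - \frac{729}{307} = 1368 \cdot \frac{1}{2380} - \frac{729}{307} = \frac{342}{595} - \frac{729}{307} = - \frac{328761}{182665}$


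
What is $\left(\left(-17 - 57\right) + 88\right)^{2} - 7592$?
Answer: $-7396$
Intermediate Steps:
$\left(\left(-17 - 57\right) + 88\right)^{2} - 7592 = \left(-74 + 88\right)^{2} - 7592 = 14^{2} - 7592 = 196 - 7592 = -7396$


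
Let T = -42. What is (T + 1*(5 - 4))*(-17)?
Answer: 697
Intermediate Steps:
(T + 1*(5 - 4))*(-17) = (-42 + 1*(5 - 4))*(-17) = (-42 + 1*1)*(-17) = (-42 + 1)*(-17) = -41*(-17) = 697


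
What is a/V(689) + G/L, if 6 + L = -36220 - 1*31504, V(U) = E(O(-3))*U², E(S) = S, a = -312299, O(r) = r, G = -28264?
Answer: 181670279/285380355 ≈ 0.63659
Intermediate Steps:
V(U) = -3*U²
L = -67730 (L = -6 + (-36220 - 1*31504) = -6 + (-36220 - 31504) = -6 - 67724 = -67730)
a/V(689) + G/L = -312299/((-3*689²)) - 28264/(-67730) = -312299/((-3*474721)) - 28264*(-1/67730) = -312299/(-1424163) + 14132/33865 = -312299*(-1/1424163) + 14132/33865 = 24023/109551 + 14132/33865 = 181670279/285380355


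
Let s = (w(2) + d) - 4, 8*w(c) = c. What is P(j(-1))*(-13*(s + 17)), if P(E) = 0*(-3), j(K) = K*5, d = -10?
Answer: 0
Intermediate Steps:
w(c) = c/8
j(K) = 5*K
s = -55/4 (s = ((⅛)*2 - 10) - 4 = (¼ - 10) - 4 = -39/4 - 4 = -55/4 ≈ -13.750)
P(E) = 0
P(j(-1))*(-13*(s + 17)) = 0*(-13*(-55/4 + 17)) = 0*(-13*13/4) = 0*(-169/4) = 0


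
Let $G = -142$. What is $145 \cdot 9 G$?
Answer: $-185310$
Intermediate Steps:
$145 \cdot 9 G = 145 \cdot 9 \left(-142\right) = 1305 \left(-142\right) = -185310$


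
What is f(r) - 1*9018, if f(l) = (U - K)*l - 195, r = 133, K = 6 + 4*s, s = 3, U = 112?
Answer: 3289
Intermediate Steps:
K = 18 (K = 6 + 4*3 = 6 + 12 = 18)
f(l) = -195 + 94*l (f(l) = (112 - 1*18)*l - 195 = (112 - 18)*l - 195 = 94*l - 195 = -195 + 94*l)
f(r) - 1*9018 = (-195 + 94*133) - 1*9018 = (-195 + 12502) - 9018 = 12307 - 9018 = 3289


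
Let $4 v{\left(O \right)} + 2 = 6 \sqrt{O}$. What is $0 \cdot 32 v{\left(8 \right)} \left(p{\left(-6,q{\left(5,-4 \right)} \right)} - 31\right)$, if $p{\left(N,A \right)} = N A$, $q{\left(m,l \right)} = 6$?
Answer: $0$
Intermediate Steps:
$v{\left(O \right)} = - \frac{1}{2} + \frac{3 \sqrt{O}}{2}$ ($v{\left(O \right)} = - \frac{1}{2} + \frac{6 \sqrt{O}}{4} = - \frac{1}{2} + \frac{3 \sqrt{O}}{2}$)
$p{\left(N,A \right)} = A N$
$0 \cdot 32 v{\left(8 \right)} \left(p{\left(-6,q{\left(5,-4 \right)} \right)} - 31\right) = 0 \cdot 32 \left(- \frac{1}{2} + \frac{3 \sqrt{8}}{2}\right) \left(6 \left(-6\right) - 31\right) = 0 \left(- \frac{1}{2} + \frac{3 \cdot 2 \sqrt{2}}{2}\right) \left(-36 - 31\right) = 0 \left(- \frac{1}{2} + 3 \sqrt{2}\right) \left(-67\right) = 0 \left(-67\right) = 0$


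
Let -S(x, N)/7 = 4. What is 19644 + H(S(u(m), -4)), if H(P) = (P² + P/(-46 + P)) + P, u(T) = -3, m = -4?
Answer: 754814/37 ≈ 20400.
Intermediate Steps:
S(x, N) = -28 (S(x, N) = -7*4 = -28)
H(P) = P + P² + P/(-46 + P) (H(P) = (P² + P/(-46 + P)) + P = P + P² + P/(-46 + P))
19644 + H(S(u(m), -4)) = 19644 - 28*(-45 + (-28)² - 45*(-28))/(-46 - 28) = 19644 - 28*(-45 + 784 + 1260)/(-74) = 19644 - 28*(-1/74)*1999 = 19644 + 27986/37 = 754814/37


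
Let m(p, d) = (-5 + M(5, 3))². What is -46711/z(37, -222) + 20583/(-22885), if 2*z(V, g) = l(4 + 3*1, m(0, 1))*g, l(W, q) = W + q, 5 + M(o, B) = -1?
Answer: 776537971/325150080 ≈ 2.3882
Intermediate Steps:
M(o, B) = -6 (M(o, B) = -5 - 1 = -6)
m(p, d) = 121 (m(p, d) = (-5 - 6)² = (-11)² = 121)
z(V, g) = 64*g (z(V, g) = (((4 + 3*1) + 121)*g)/2 = (((4 + 3) + 121)*g)/2 = ((7 + 121)*g)/2 = (128*g)/2 = 64*g)
-46711/z(37, -222) + 20583/(-22885) = -46711/(64*(-222)) + 20583/(-22885) = -46711/(-14208) + 20583*(-1/22885) = -46711*(-1/14208) - 20583/22885 = 46711/14208 - 20583/22885 = 776537971/325150080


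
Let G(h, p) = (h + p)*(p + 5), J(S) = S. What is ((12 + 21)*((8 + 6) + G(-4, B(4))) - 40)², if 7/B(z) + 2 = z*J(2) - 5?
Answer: 2592100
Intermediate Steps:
B(z) = 7/(-7 + 2*z) (B(z) = 7/(-2 + (z*2 - 5)) = 7/(-2 + (2*z - 5)) = 7/(-2 + (-5 + 2*z)) = 7/(-7 + 2*z))
G(h, p) = (5 + p)*(h + p) (G(h, p) = (h + p)*(5 + p) = (5 + p)*(h + p))
((12 + 21)*((8 + 6) + G(-4, B(4))) - 40)² = ((12 + 21)*((8 + 6) + ((7/(-7 + 2*4))² + 5*(-4) + 5*(7/(-7 + 2*4)) - 28/(-7 + 2*4))) - 40)² = (33*(14 + ((7/(-7 + 8))² - 20 + 5*(7/(-7 + 8)) - 28/(-7 + 8))) - 40)² = (33*(14 + ((7/1)² - 20 + 5*(7/1) - 28/1)) - 40)² = (33*(14 + ((7*1)² - 20 + 5*(7*1) - 28)) - 40)² = (33*(14 + (7² - 20 + 5*7 - 4*7)) - 40)² = (33*(14 + (49 - 20 + 35 - 28)) - 40)² = (33*(14 + 36) - 40)² = (33*50 - 40)² = (1650 - 40)² = 1610² = 2592100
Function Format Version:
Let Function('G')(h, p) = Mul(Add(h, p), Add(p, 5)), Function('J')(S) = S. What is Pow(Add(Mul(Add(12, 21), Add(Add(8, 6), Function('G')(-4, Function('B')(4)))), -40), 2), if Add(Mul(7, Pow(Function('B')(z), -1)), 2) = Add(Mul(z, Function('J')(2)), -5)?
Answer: 2592100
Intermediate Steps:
Function('B')(z) = Mul(7, Pow(Add(-7, Mul(2, z)), -1)) (Function('B')(z) = Mul(7, Pow(Add(-2, Add(Mul(z, 2), -5)), -1)) = Mul(7, Pow(Add(-2, Add(Mul(2, z), -5)), -1)) = Mul(7, Pow(Add(-2, Add(-5, Mul(2, z))), -1)) = Mul(7, Pow(Add(-7, Mul(2, z)), -1)))
Function('G')(h, p) = Mul(Add(5, p), Add(h, p)) (Function('G')(h, p) = Mul(Add(h, p), Add(5, p)) = Mul(Add(5, p), Add(h, p)))
Pow(Add(Mul(Add(12, 21), Add(Add(8, 6), Function('G')(-4, Function('B')(4)))), -40), 2) = Pow(Add(Mul(Add(12, 21), Add(Add(8, 6), Add(Pow(Mul(7, Pow(Add(-7, Mul(2, 4)), -1)), 2), Mul(5, -4), Mul(5, Mul(7, Pow(Add(-7, Mul(2, 4)), -1))), Mul(-4, Mul(7, Pow(Add(-7, Mul(2, 4)), -1)))))), -40), 2) = Pow(Add(Mul(33, Add(14, Add(Pow(Mul(7, Pow(Add(-7, 8), -1)), 2), -20, Mul(5, Mul(7, Pow(Add(-7, 8), -1))), Mul(-4, Mul(7, Pow(Add(-7, 8), -1)))))), -40), 2) = Pow(Add(Mul(33, Add(14, Add(Pow(Mul(7, Pow(1, -1)), 2), -20, Mul(5, Mul(7, Pow(1, -1))), Mul(-4, Mul(7, Pow(1, -1)))))), -40), 2) = Pow(Add(Mul(33, Add(14, Add(Pow(Mul(7, 1), 2), -20, Mul(5, Mul(7, 1)), Mul(-4, Mul(7, 1))))), -40), 2) = Pow(Add(Mul(33, Add(14, Add(Pow(7, 2), -20, Mul(5, 7), Mul(-4, 7)))), -40), 2) = Pow(Add(Mul(33, Add(14, Add(49, -20, 35, -28))), -40), 2) = Pow(Add(Mul(33, Add(14, 36)), -40), 2) = Pow(Add(Mul(33, 50), -40), 2) = Pow(Add(1650, -40), 2) = Pow(1610, 2) = 2592100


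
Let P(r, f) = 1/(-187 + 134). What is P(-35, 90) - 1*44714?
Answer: -2369843/53 ≈ -44714.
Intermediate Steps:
P(r, f) = -1/53 (P(r, f) = 1/(-53) = -1/53)
P(-35, 90) - 1*44714 = -1/53 - 1*44714 = -1/53 - 44714 = -2369843/53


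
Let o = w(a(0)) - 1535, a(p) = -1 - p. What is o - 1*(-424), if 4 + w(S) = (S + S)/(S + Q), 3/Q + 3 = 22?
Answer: -8901/8 ≈ -1112.6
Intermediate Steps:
Q = 3/19 (Q = 3/(-3 + 22) = 3/19 ≈ 0.15789)
w(S) = -4 + 2*S/(3/19 + S) (w(S) = -4 + (S + S)/(S + 3/19) = -4 + (2*S)/(3/19 + S) = -4 + 2*S/(3/19 + S))
o = -12293/8 (o = 2*(-6 - 19*(-1 - 1*0))/(3 + 19*(-1 - 1*0)) - 1535 = 2*(-6 - 19*(-1 + 0))/(3 + 19*(-1 + 0)) - 1535 = 2*(-6 - 19*(-1))/(3 + 19*(-1)) - 1535 = 2*(-6 + 19)/(3 - 19) - 1535 = 2*13/(-16) - 1535 = 2*(-1/16)*13 - 1535 = -13/8 - 1535 = -12293/8 ≈ -1536.6)
o - 1*(-424) = -12293/8 - 1*(-424) = -12293/8 + 424 = -8901/8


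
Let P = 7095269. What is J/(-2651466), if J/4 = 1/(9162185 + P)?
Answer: -1/10776521631891 ≈ -9.2794e-14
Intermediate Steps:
J = 2/8128727 (J = 4/(9162185 + 7095269) = 4/16257454 = 4*(1/16257454) = 2/8128727 ≈ 2.4604e-7)
J/(-2651466) = (2/8128727)/(-2651466) = (2/8128727)*(-1/2651466) = -1/10776521631891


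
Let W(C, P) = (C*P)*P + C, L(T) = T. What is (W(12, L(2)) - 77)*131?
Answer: -2227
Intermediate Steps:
W(C, P) = C + C*P**2 (W(C, P) = C*P**2 + C = C + C*P**2)
(W(12, L(2)) - 77)*131 = (12*(1 + 2**2) - 77)*131 = (12*(1 + 4) - 77)*131 = (12*5 - 77)*131 = (60 - 77)*131 = -17*131 = -2227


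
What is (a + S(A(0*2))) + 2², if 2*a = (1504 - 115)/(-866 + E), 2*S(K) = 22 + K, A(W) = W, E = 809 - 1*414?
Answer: 4247/314 ≈ 13.525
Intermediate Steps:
E = 395 (E = 809 - 414 = 395)
S(K) = 11 + K/2 (S(K) = (22 + K)/2 = 11 + K/2)
a = -463/314 (a = ((1504 - 115)/(-866 + 395))/2 = (1389/(-471))/2 = (1389*(-1/471))/2 = (½)*(-463/157) = -463/314 ≈ -1.4745)
(a + S(A(0*2))) + 2² = (-463/314 + (11 + (0*2)/2)) + 2² = (-463/314 + (11 + (½)*0)) + 4 = (-463/314 + (11 + 0)) + 4 = (-463/314 + 11) + 4 = 2991/314 + 4 = 4247/314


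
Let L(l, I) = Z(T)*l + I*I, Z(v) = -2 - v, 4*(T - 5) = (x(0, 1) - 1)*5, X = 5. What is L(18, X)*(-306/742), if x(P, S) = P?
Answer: 24021/742 ≈ 32.373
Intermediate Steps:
T = 15/4 (T = 5 + ((0 - 1)*5)/4 = 5 + (-1*5)/4 = 5 + (1/4)*(-5) = 5 - 5/4 = 15/4 ≈ 3.7500)
L(l, I) = I**2 - 23*l/4 (L(l, I) = (-2 - 1*15/4)*l + I*I = (-2 - 15/4)*l + I**2 = -23*l/4 + I**2 = I**2 - 23*l/4)
L(18, X)*(-306/742) = (5**2 - 23/4*18)*(-306/742) = (25 - 207/2)*(-306*1/742) = -157/2*(-153/371) = 24021/742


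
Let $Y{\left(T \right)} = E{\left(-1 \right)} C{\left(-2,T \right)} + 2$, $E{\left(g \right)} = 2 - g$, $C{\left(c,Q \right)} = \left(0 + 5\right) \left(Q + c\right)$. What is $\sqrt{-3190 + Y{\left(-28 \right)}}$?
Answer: $i \sqrt{3638} \approx 60.316 i$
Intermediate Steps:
$C{\left(c,Q \right)} = 5 Q + 5 c$ ($C{\left(c,Q \right)} = 5 \left(Q + c\right) = 5 Q + 5 c$)
$Y{\left(T \right)} = -28 + 15 T$ ($Y{\left(T \right)} = \left(2 - -1\right) \left(5 T + 5 \left(-2\right)\right) + 2 = \left(2 + 1\right) \left(5 T - 10\right) + 2 = 3 \left(-10 + 5 T\right) + 2 = \left(-30 + 15 T\right) + 2 = -28 + 15 T$)
$\sqrt{-3190 + Y{\left(-28 \right)}} = \sqrt{-3190 + \left(-28 + 15 \left(-28\right)\right)} = \sqrt{-3190 - 448} = \sqrt{-3638} = i \sqrt{3638}$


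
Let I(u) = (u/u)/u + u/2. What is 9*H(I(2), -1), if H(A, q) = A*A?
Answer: 81/4 ≈ 20.250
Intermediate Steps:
I(u) = 1/u + u/2 (I(u) = 1/u + u*(1/2) = 1/u + u/2)
H(A, q) = A**2
9*H(I(2), -1) = 9*(1/2 + (1/2)*2)**2 = 9*(1/2 + 1)**2 = 9*(3/2)**2 = 9*(9/4) = 81/4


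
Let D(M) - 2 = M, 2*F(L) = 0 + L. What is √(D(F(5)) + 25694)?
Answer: √102794/2 ≈ 160.31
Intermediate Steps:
F(L) = L/2 (F(L) = (0 + L)/2 = L/2)
D(M) = 2 + M
√(D(F(5)) + 25694) = √((2 + (½)*5) + 25694) = √((2 + 5/2) + 25694) = √(9/2 + 25694) = √(51397/2) = √102794/2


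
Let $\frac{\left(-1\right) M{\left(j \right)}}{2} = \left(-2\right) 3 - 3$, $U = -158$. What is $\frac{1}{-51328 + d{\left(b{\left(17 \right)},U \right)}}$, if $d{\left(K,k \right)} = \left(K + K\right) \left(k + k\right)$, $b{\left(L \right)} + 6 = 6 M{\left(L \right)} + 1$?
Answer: $- \frac{1}{116424} \approx -8.5893 \cdot 10^{-6}$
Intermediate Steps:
$M{\left(j \right)} = 18$ ($M{\left(j \right)} = - 2 \left(\left(-2\right) 3 - 3\right) = - 2 \left(-6 - 3\right) = \left(-2\right) \left(-9\right) = 18$)
$b{\left(L \right)} = 103$ ($b{\left(L \right)} = -6 + \left(6 \cdot 18 + 1\right) = -6 + \left(108 + 1\right) = -6 + 109 = 103$)
$d{\left(K,k \right)} = 4 K k$ ($d{\left(K,k \right)} = 2 K 2 k = 4 K k$)
$\frac{1}{-51328 + d{\left(b{\left(17 \right)},U \right)}} = \frac{1}{-51328 + 4 \cdot 103 \left(-158\right)} = \frac{1}{-51328 - 65096} = \frac{1}{-116424} = - \frac{1}{116424}$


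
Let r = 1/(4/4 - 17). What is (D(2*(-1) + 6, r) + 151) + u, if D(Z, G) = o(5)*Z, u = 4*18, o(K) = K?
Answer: 243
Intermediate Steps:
r = -1/16 (r = 1/(4*(1/4) - 17) = 1/(1 - 17) = 1/(-16) = -1/16 ≈ -0.062500)
u = 72
D(Z, G) = 5*Z
(D(2*(-1) + 6, r) + 151) + u = (5*(2*(-1) + 6) + 151) + 72 = (5*(-2 + 6) + 151) + 72 = (5*4 + 151) + 72 = (20 + 151) + 72 = 171 + 72 = 243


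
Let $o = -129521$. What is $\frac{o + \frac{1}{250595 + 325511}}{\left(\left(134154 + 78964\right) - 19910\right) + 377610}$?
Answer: $- \frac{74617825225}{328851674708} \approx -0.2269$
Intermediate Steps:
$\frac{o + \frac{1}{250595 + 325511}}{\left(\left(134154 + 78964\right) - 19910\right) + 377610} = \frac{-129521 + \frac{1}{250595 + 325511}}{\left(\left(134154 + 78964\right) - 19910\right) + 377610} = \frac{-129521 + \frac{1}{576106}}{\left(213118 - 19910\right) + 377610} = \frac{-129521 + \frac{1}{576106}}{193208 + 377610} = - \frac{74617825225}{576106 \cdot 570818} = \left(- \frac{74617825225}{576106}\right) \frac{1}{570818} = - \frac{74617825225}{328851674708}$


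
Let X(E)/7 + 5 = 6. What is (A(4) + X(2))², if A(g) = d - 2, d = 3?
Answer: 64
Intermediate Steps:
A(g) = 1 (A(g) = 3 - 2 = 1)
X(E) = 7 (X(E) = -35 + 7*6 = -35 + 42 = 7)
(A(4) + X(2))² = (1 + 7)² = 8² = 64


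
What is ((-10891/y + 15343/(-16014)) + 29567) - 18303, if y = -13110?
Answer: 197064774692/17495295 ≈ 11264.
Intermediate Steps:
((-10891/y + 15343/(-16014)) + 29567) - 18303 = ((-10891/(-13110) + 15343/(-16014)) + 29567) - 18303 = ((-10891*(-1/13110) + 15343*(-1/16014)) + 29567) - 18303 = ((10891/13110 - 15343/16014) + 29567) - 18303 = (-2228188/17495295 + 29567) - 18303 = 517281159077/17495295 - 18303 = 197064774692/17495295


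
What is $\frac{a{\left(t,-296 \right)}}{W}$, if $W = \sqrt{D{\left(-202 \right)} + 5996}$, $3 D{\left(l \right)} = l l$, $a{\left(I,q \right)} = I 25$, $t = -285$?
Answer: $- \frac{7125 \sqrt{44094}}{29396} \approx -50.896$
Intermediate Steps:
$a{\left(I,q \right)} = 25 I$
$D{\left(l \right)} = \frac{l^{2}}{3}$ ($D{\left(l \right)} = \frac{l l}{3} = \frac{l^{2}}{3}$)
$W = \frac{2 \sqrt{44094}}{3}$ ($W = \sqrt{\frac{\left(-202\right)^{2}}{3} + 5996} = \sqrt{\frac{1}{3} \cdot 40804 + 5996} = \sqrt{\frac{40804}{3} + 5996} = \sqrt{\frac{58792}{3}} = \frac{2 \sqrt{44094}}{3} \approx 139.99$)
$\frac{a{\left(t,-296 \right)}}{W} = \frac{25 \left(-285\right)}{\frac{2}{3} \sqrt{44094}} = - 7125 \frac{\sqrt{44094}}{29396} = - \frac{7125 \sqrt{44094}}{29396}$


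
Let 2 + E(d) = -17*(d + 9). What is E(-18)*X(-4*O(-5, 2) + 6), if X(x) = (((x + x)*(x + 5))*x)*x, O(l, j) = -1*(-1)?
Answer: 16912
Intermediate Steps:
O(l, j) = 1
X(x) = 2*x**3*(5 + x) (X(x) = (((2*x)*(5 + x))*x)*x = ((2*x*(5 + x))*x)*x = (2*x**2*(5 + x))*x = 2*x**3*(5 + x))
E(d) = -155 - 17*d (E(d) = -2 - 17*(d + 9) = -2 - 17*(9 + d) = -2 + (-153 - 17*d) = -155 - 17*d)
E(-18)*X(-4*O(-5, 2) + 6) = (-155 - 17*(-18))*(2*(-4*1 + 6)**3*(5 + (-4*1 + 6))) = (-155 + 306)*(2*(-4 + 6)**3*(5 + (-4 + 6))) = 151*(2*2**3*(5 + 2)) = 151*(2*8*7) = 151*112 = 16912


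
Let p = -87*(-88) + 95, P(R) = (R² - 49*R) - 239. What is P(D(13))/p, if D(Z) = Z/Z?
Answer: -287/7751 ≈ -0.037027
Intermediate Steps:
D(Z) = 1
P(R) = -239 + R² - 49*R
p = 7751 (p = 7656 + 95 = 7751)
P(D(13))/p = (-239 + 1² - 49*1)/7751 = (-239 + 1 - 49)*(1/7751) = -287*1/7751 = -287/7751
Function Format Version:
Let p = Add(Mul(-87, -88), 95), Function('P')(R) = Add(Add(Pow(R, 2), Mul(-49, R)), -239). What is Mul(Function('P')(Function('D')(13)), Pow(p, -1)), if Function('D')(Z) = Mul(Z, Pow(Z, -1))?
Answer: Rational(-287, 7751) ≈ -0.037027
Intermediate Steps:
Function('D')(Z) = 1
Function('P')(R) = Add(-239, Pow(R, 2), Mul(-49, R))
p = 7751 (p = Add(7656, 95) = 7751)
Mul(Function('P')(Function('D')(13)), Pow(p, -1)) = Mul(Add(-239, Pow(1, 2), Mul(-49, 1)), Pow(7751, -1)) = Mul(Add(-239, 1, -49), Rational(1, 7751)) = Mul(-287, Rational(1, 7751)) = Rational(-287, 7751)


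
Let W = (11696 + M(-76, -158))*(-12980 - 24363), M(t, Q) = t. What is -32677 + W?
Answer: -433958337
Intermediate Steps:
W = -433925660 (W = (11696 - 76)*(-12980 - 24363) = 11620*(-37343) = -433925660)
-32677 + W = -32677 - 433925660 = -433958337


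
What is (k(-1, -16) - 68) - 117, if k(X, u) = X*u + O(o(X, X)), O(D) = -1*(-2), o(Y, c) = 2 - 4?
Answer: -167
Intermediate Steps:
o(Y, c) = -2
O(D) = 2
k(X, u) = 2 + X*u (k(X, u) = X*u + 2 = 2 + X*u)
(k(-1, -16) - 68) - 117 = ((2 - 1*(-16)) - 68) - 117 = ((2 + 16) - 68) - 117 = (18 - 68) - 117 = -50 - 117 = -167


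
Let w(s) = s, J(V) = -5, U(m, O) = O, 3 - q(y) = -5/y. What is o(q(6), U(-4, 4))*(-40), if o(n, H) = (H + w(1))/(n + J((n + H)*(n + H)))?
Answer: 1200/7 ≈ 171.43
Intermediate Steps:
q(y) = 3 + 5/y (q(y) = 3 - (-5)/y = 3 + 5/y)
o(n, H) = (1 + H)/(-5 + n) (o(n, H) = (H + 1)/(n - 5) = (1 + H)/(-5 + n))
o(q(6), U(-4, 4))*(-40) = ((1 + 4)/(-5 + (3 + 5/6)))*(-40) = (5/(-5 + (3 + 5*(⅙))))*(-40) = (5/(-5 + (3 + ⅚)))*(-40) = (5/(-5 + 23/6))*(-40) = (5/(-7/6))*(-40) = -6/7*5*(-40) = -30/7*(-40) = 1200/7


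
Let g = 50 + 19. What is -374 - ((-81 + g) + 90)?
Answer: -452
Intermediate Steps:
g = 69
-374 - ((-81 + g) + 90) = -374 - ((-81 + 69) + 90) = -374 - (-12 + 90) = -374 - 1*78 = -374 - 78 = -452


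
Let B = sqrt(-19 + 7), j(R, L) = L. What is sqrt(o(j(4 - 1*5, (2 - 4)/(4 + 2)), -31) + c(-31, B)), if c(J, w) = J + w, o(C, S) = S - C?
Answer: sqrt(-555 + 18*I*sqrt(3))/3 ≈ 0.22048 + 7.8559*I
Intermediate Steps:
B = 2*I*sqrt(3) (B = sqrt(-12) = 2*I*sqrt(3) ≈ 3.4641*I)
sqrt(o(j(4 - 1*5, (2 - 4)/(4 + 2)), -31) + c(-31, B)) = sqrt((-31 - (2 - 4)/(4 + 2)) + (-31 + 2*I*sqrt(3))) = sqrt((-31 - (-2)/6) + (-31 + 2*I*sqrt(3))) = sqrt((-31 - 1*(-1/3)) + (-31 + 2*I*sqrt(3))) = sqrt((-31 + 1/3) + (-31 + 2*I*sqrt(3))) = sqrt(-92/3 + (-31 + 2*I*sqrt(3))) = sqrt(-185/3 + 2*I*sqrt(3))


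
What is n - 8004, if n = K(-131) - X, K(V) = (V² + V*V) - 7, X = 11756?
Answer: 14555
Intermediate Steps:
K(V) = -7 + 2*V² (K(V) = (V² + V²) - 7 = 2*V² - 7 = -7 + 2*V²)
n = 22559 (n = (-7 + 2*(-131)²) - 1*11756 = (-7 + 2*17161) - 11756 = (-7 + 34322) - 11756 = 34315 - 11756 = 22559)
n - 8004 = 22559 - 8004 = 14555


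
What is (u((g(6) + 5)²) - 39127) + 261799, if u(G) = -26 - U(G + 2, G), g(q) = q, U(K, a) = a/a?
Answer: 222645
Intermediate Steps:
U(K, a) = 1
u(G) = -27 (u(G) = -26 - 1*1 = -26 - 1 = -27)
(u((g(6) + 5)²) - 39127) + 261799 = (-27 - 39127) + 261799 = -39154 + 261799 = 222645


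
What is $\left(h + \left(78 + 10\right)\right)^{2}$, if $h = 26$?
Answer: $12996$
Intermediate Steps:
$\left(h + \left(78 + 10\right)\right)^{2} = \left(26 + \left(78 + 10\right)\right)^{2} = \left(26 + 88\right)^{2} = 114^{2} = 12996$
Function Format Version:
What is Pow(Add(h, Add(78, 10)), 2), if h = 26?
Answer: 12996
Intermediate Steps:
Pow(Add(h, Add(78, 10)), 2) = Pow(Add(26, Add(78, 10)), 2) = Pow(Add(26, 88), 2) = Pow(114, 2) = 12996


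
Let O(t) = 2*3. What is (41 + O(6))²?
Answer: 2209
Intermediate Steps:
O(t) = 6
(41 + O(6))² = (41 + 6)² = 47² = 2209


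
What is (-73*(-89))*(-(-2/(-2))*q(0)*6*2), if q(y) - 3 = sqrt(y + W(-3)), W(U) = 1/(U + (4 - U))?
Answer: -272874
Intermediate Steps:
W(U) = 1/4
q(y) = 3 + sqrt(1/4 + y) (q(y) = 3 + sqrt(y + 1/4) = 3 + sqrt(1/4 + y))
(-73*(-89))*(-(-2/(-2))*q(0)*6*2) = (-73*(-89))*(-(-2/(-2))*(3 + sqrt(1 + 4*0)/2)*6*2) = 6497*(-(-2*(-1/2))*(3 + sqrt(1 + 0)/2)*12) = 6497*(-1*(3 + sqrt(1)/2)*12) = 6497*(-1*(3 + (1/2)*1)*12) = 6497*(-1*(3 + 1/2)*12) = 6497*(-1*(7/2)*12) = 6497*(-7*12/2) = 6497*(-1*42) = 6497*(-42) = -272874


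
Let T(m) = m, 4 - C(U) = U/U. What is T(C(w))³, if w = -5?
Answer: 27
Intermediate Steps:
C(U) = 3 (C(U) = 4 - U/U = 4 - 1*1 = 4 - 1 = 3)
T(C(w))³ = 3³ = 27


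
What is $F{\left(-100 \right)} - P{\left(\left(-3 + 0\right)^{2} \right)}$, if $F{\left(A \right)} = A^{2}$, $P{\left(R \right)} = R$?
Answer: $9991$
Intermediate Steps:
$F{\left(-100 \right)} - P{\left(\left(-3 + 0\right)^{2} \right)} = \left(-100\right)^{2} - \left(-3 + 0\right)^{2} = 10000 - \left(-3\right)^{2} = 10000 - 9 = 9991$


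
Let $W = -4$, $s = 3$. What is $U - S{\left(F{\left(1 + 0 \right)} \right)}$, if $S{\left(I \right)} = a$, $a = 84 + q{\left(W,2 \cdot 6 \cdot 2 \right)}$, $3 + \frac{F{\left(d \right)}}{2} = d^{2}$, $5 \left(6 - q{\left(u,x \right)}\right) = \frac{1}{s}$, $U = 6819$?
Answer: $\frac{100936}{15} \approx 6729.1$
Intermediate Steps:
$q{\left(u,x \right)} = \frac{89}{15}$ ($q{\left(u,x \right)} = 6 - \frac{1}{5 \cdot 3} = 6 - \frac{1}{15} = \frac{89}{15}$)
$F{\left(d \right)} = -6 + 2 d^{2}$
$a = \frac{1349}{15}$ ($a = 84 + \frac{89}{15} = \frac{1349}{15} \approx 89.933$)
$S{\left(I \right)} = \frac{1349}{15}$
$U - S{\left(F{\left(1 + 0 \right)} \right)} = 6819 - \frac{1349}{15} = \frac{100936}{15}$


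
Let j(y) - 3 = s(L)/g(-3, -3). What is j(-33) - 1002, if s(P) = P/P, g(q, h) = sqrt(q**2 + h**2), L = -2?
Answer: -999 + sqrt(2)/6 ≈ -998.76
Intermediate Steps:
g(q, h) = sqrt(h**2 + q**2)
s(P) = 1
j(y) = 3 + sqrt(2)/6 (j(y) = 3 + 1/sqrt((-3)**2 + (-3)**2) = 3 + 1/sqrt(9 + 9) = 3 + 1/sqrt(18) = 3 + 1/(3*sqrt(2)) = 3 + 1*(sqrt(2)/6) = 3 + sqrt(2)/6)
j(-33) - 1002 = (3 + sqrt(2)/6) - 1002 = -999 + sqrt(2)/6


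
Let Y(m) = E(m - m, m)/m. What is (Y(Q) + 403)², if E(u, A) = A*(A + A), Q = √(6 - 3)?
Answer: 162421 + 1612*√3 ≈ 1.6521e+5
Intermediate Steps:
Q = √3 ≈ 1.7320
E(u, A) = 2*A² (E(u, A) = A*(2*A) = 2*A²)
Y(m) = 2*m (Y(m) = (2*m²)/m = 2*m)
(Y(Q) + 403)² = (2*√3 + 403)² = (403 + 2*√3)²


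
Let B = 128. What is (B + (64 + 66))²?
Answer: 66564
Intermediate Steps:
(B + (64 + 66))² = (128 + (64 + 66))² = (128 + 130)² = 258² = 66564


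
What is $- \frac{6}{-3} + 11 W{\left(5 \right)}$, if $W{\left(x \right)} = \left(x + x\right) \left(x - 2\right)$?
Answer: $332$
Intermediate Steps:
$W{\left(x \right)} = 2 x \left(-2 + x\right)$
$- \frac{6}{-3} + 11 W{\left(5 \right)} = - \frac{6}{-3} + 11 \cdot 2 \cdot 5 \left(-2 + 5\right) = \left(-6\right) \left(- \frac{1}{3}\right) + 11 \cdot 2 \cdot 5 \cdot 3 = 2 + 11 \cdot 30 = 2 + 330 = 332$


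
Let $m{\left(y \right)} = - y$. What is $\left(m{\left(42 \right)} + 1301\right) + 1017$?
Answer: $2276$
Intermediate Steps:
$\left(m{\left(42 \right)} + 1301\right) + 1017 = \left(\left(-1\right) 42 + 1301\right) + 1017 = \left(-42 + 1301\right) + 1017 = 1259 + 1017 = 2276$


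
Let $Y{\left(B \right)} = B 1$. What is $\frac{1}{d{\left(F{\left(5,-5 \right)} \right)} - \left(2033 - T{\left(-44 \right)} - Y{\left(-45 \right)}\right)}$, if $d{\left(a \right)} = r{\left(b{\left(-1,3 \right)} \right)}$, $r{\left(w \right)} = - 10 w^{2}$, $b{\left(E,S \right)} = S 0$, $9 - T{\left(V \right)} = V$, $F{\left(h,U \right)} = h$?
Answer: $- \frac{1}{2025} \approx -0.00049383$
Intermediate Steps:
$Y{\left(B \right)} = B$
$T{\left(V \right)} = 9 - V$
$b{\left(E,S \right)} = 0$
$d{\left(a \right)} = 0$ ($d{\left(a \right)} = - 10 \cdot 0^{2} = \left(-10\right) 0 = 0$)
$\frac{1}{d{\left(F{\left(5,-5 \right)} \right)} - \left(2033 - T{\left(-44 \right)} - Y{\left(-45 \right)}\right)} = \frac{1}{0 + \left(\left(\left(9 - -44\right) - 45\right) - 2033\right)} = \frac{1}{0 + \left(\left(\left(9 + 44\right) - 45\right) - 2033\right)} = \frac{1}{0 + \left(\left(53 - 45\right) - 2033\right)} = \frac{1}{0 + \left(8 - 2033\right)} = \frac{1}{0 - 2025} = \frac{1}{-2025} = - \frac{1}{2025}$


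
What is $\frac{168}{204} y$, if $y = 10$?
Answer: $\frac{140}{17} \approx 8.2353$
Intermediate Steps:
$\frac{168}{204} y = \frac{168}{204} \cdot 10 = 168 \cdot \frac{1}{204} \cdot 10 = \frac{14}{17} \cdot 10 = \frac{140}{17}$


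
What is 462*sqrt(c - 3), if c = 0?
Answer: 462*I*sqrt(3) ≈ 800.21*I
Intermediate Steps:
462*sqrt(c - 3) = 462*sqrt(0 - 3) = 462*sqrt(-3) = 462*(I*sqrt(3)) = 462*I*sqrt(3)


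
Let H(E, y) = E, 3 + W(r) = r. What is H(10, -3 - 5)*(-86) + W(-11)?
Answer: -874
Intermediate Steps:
W(r) = -3 + r
H(10, -3 - 5)*(-86) + W(-11) = 10*(-86) + (-3 - 11) = -860 - 14 = -874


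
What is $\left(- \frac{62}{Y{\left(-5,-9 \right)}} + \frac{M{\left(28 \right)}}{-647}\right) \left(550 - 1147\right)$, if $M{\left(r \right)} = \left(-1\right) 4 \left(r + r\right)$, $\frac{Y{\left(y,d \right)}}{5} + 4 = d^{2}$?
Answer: $- \frac{27537222}{249095} \approx -110.55$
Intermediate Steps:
$Y{\left(y,d \right)} = -20 + 5 d^{2}$
$M{\left(r \right)} = - 8 r$ ($M{\left(r \right)} = - 4 \cdot 2 r = - 8 r$)
$\left(- \frac{62}{Y{\left(-5,-9 \right)}} + \frac{M{\left(28 \right)}}{-647}\right) \left(550 - 1147\right) = \left(- \frac{62}{-20 + 5 \left(-9\right)^{2}} + \frac{\left(-8\right) 28}{-647}\right) \left(550 - 1147\right) = \left(- \frac{62}{-20 + 5 \cdot 81} - - \frac{224}{647}\right) \left(-597\right) = \left(- \frac{62}{-20 + 405} + \frac{224}{647}\right) \left(-597\right) = \left(- \frac{62}{385} + \frac{224}{647}\right) \left(-597\right) = \frac{46126}{249095} \left(-597\right) = - \frac{27537222}{249095}$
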